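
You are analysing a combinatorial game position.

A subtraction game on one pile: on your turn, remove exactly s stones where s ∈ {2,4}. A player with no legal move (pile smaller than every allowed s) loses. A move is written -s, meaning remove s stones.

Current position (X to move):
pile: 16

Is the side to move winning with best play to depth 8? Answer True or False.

X winning at [16]: True

[16] X move#1: -2:-1/14, -4:+1/12*
[12] O move#2: -2:-1/10*, -4:-1/8
[10] X move#3: -2:-1/8, -4:+1/6*
[6] O move#4: -2:-1/4*, -4:-1/2
[4] X move#5: -2:-1/2, -4:+1/0*
[0] end (terminal -1, O#6); searched 16 to 8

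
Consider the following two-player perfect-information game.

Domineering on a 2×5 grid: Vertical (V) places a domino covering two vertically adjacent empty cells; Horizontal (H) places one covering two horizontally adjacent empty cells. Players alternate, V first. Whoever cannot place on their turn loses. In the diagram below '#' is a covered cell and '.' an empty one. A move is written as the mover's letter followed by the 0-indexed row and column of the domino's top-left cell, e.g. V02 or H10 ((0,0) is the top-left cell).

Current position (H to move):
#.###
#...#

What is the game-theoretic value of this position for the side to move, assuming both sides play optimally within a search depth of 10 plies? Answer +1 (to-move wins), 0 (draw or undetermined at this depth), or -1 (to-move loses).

value(#.###/#...#, H) = +1

ply 1, H at #.###/#...# | H11=+1→#.###/###.#*; H12=-1→#.###/#.###
ply 2: #.###/###.# is terminal -1 (V); from #.###/#...# depth 10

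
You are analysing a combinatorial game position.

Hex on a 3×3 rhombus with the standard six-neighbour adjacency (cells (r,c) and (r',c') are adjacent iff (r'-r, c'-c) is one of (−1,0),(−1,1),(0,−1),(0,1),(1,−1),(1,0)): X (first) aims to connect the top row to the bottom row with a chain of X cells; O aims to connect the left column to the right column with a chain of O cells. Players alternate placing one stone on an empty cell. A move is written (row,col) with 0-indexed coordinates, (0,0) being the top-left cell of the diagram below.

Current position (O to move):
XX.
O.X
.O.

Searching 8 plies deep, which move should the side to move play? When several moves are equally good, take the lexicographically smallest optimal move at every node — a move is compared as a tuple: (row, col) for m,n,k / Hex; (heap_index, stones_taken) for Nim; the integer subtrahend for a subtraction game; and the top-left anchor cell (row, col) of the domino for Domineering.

[XX./O.X/.O.] O move#1: (0,2):-1/XXO/O.X/.O., (1,1):+1/XX./OOX/.O.*, (2,0):-1/XX./O.X/OO., (2,2):+1/XX./O.X/.OO
[XX./OOX/.O.] X move#2: (0,2):-1/XXX/OOX/.O.*, (2,0):-1/XX./OOX/XO., (2,2):-1/XX./OOX/.OX
[XXX/OOX/.O.] O move#3: (2,0):-1/XXX/OOX/OO., (2,2):+1/XXX/OOX/.OO*
[XXX/OOX/.OO] end (terminal -1, X#4); searched XX./O.X/.O. to 8

O's best at [XX./O.X/.O.]: (1,1)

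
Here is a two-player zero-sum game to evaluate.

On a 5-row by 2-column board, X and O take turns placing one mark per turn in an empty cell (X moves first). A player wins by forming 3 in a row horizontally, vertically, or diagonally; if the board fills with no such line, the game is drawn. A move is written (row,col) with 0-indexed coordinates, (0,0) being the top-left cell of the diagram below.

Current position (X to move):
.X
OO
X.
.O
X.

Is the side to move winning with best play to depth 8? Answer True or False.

p1 X@[.X/OO/X./.O/X.]: (0,0)[XX/OO/X./.O/X.]-1 (2,1)[.X/OO/XX/.O/X.]+0 (3,0)[.X/OO/X./XO/X.]+1* (4,1)[.X/OO/X./.O/XX]-1
p2 O@[.X/OO/X./XO/X.] terminal -1; root [.X/OO/X./.O/X.] d8

X winning at [.X/OO/X./.O/X.]: True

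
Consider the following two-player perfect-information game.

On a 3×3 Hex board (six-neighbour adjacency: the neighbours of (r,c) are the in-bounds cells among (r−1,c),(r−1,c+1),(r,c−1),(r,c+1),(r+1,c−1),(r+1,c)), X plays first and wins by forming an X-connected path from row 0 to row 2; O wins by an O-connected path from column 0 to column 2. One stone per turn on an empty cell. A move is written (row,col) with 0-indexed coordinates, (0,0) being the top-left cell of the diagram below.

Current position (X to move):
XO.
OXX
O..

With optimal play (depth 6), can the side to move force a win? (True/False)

ply 1, X at XO./OXX/O.. | (0,2)=+1→XOX/OXX/O..*; (2,1)=-1→XO./OXX/OX.; (2,2)=-1→XO./OXX/O.X
ply 2, O at XOX/OXX/O.. | (2,1)=-1→XOX/OXX/OO.*; (2,2)=-1→XOX/OXX/O.O
ply 3, X at XOX/OXX/OO. | (2,2)=+1→XOX/OXX/OOX*
ply 4: XOX/OXX/OOX is terminal -1 (O); from XO./OXX/O.. depth 6

X winning at [XO./OXX/O..]: True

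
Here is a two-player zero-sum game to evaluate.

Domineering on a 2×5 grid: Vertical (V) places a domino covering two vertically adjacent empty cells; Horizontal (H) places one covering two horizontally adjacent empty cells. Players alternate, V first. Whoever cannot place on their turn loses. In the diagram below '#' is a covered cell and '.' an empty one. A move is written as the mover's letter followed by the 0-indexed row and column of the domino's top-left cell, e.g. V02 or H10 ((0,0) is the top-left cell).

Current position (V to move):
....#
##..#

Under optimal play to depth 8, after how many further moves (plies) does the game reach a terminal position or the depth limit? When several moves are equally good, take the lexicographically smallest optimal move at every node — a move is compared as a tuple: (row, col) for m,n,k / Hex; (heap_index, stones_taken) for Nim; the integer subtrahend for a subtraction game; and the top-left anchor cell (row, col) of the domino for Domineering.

PV length from [....#/##..#]: 3 plies

ply 1, V at ....#/##..# | V02=+1→..#.#/###.#*; V03=-1→...##/##.##
ply 2, H at ..#.#/###.# | H00=-1→###.#/###.#*
ply 3, V at ###.#/###.# | V03=+1→#####/#####*
ply 4: #####/##### is terminal -1 (H); from ....#/##..# depth 8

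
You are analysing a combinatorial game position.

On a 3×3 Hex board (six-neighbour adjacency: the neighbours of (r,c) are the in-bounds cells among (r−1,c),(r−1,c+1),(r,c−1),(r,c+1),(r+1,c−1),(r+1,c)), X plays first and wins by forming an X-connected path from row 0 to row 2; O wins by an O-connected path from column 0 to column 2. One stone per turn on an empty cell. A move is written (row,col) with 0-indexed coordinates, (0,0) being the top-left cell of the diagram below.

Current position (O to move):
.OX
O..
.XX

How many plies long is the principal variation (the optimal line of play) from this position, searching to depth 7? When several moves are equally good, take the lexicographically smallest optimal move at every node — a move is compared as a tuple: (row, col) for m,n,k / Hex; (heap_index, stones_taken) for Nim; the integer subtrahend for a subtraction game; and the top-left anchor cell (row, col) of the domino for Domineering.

ply 1, O at .OX/O../.XX | (0,0)=-1→OOX/O../.XX*; (1,1)=-1→.OX/OO./.XX; (1,2)=-1→.OX/O.O/.XX; (2,0)=-1→.OX/O../OXX
ply 2, X at OOX/O../.XX | (1,1)=+1→OOX/OX./.XX*; (1,2)=+1→OOX/O.X/.XX; (2,0)=+1→OOX/O../XXX
ply 3: OOX/OX./.XX is terminal -1 (O); from .OX/O../.XX depth 7

PV length from [.OX/O../.XX]: 2 plies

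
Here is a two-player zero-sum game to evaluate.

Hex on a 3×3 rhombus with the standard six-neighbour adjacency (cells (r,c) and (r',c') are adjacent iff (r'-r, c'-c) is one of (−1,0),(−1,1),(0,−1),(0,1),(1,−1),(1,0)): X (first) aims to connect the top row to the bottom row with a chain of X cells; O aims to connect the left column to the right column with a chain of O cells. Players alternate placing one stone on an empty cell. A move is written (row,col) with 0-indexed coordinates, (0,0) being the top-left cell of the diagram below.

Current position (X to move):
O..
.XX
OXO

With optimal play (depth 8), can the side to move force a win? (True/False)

p1 X@[O../.XX/OXO]: (0,1)[OX./.XX/OXO]+1* (0,2)[O.X/.XX/OXO]+1 (1,0)[O../XXX/OXO]+1
p2 O@[OX./.XX/OXO] terminal -1; root [O../.XX/OXO] d8

X winning at [O../.XX/OXO]: True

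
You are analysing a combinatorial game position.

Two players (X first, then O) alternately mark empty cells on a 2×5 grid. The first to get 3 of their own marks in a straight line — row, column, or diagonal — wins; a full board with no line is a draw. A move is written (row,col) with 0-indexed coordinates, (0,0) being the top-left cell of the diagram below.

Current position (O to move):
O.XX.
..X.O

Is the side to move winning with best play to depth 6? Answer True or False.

O winning at [O.XX./..X.O]: False

ply 1, O at O.XX./..X.O | (0,1)=-1→OOXX./..X.O*; (0,4)=-1→O.XXO/..X.O; (1,0)=-1→O.XX./O.X.O; (1,1)=-1→O.XX./.OX.O; (1,3)=-1→O.XX./..XOO
ply 2, X at OOXX./..X.O | (0,4)=+1→OOXXX/..X.O*; (1,0)=+1→OOXX./X.X.O; (1,1)=+1→OOXX./.XX.O; (1,3)=+1→OOXX./..XXO
ply 3: OOXXX/..X.O is terminal -1 (O); from O.XX./..X.O depth 6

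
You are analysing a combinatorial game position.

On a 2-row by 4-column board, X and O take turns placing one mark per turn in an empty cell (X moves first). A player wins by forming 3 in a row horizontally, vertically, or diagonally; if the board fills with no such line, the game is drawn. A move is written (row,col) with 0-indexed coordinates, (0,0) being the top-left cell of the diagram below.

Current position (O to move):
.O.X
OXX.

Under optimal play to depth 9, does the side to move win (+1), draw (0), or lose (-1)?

value(.O.X/OXX., O) = 0

ply 1, O at .O.X/OXX. | (0,0)=-1→OO.X/OXX.; (0,2)=-1→.OOX/OXX.; (1,3)=+0→.O.X/OXXO*
ply 2, X at .O.X/OXXO | (0,0)=+0→XO.X/OXXO*; (0,2)=+0→.OXX/OXXO
ply 3, O at XO.X/OXXO | (0,2)=+0→XOOX/OXXO*
ply 4: XOOX/OXXO is terminal +0 (X); from .O.X/OXX. depth 9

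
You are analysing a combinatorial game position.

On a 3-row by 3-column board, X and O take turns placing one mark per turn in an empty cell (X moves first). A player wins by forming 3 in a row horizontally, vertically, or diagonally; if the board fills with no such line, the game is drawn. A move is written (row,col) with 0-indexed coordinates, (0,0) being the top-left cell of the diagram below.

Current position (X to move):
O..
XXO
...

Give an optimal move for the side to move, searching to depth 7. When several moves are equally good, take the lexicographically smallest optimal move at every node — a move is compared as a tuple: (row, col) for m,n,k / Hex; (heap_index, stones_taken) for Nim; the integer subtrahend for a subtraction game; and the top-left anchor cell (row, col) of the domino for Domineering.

[O../XXO/...] X move#1: (0,1):+0/OX./XXO/...*, (0,2):+0/O.X/XXO/..., (2,0):-1/O../XXO/X.., (2,1):+0/O../XXO/.X., (2,2):+0/O../XXO/..X
[OX./XXO/...] O move#2: (0,2):-1/OXO/XXO/..., (2,0):-1/OX./XXO/O.., (2,1):+0/OX./XXO/.O.*, (2,2):-1/OX./XXO/..O
[OX./XXO/.O.] X move#3: (0,2):+0/OXX/XXO/.O.*, (2,0):+0/OX./XXO/XO., (2,2):+0/OX./XXO/.OX
[OXX/XXO/.O.] O move#4: (2,0):+0/OXX/XXO/OO.*, (2,2):-1/OXX/XXO/.OO
[OXX/XXO/OO.] X move#5: (2,2):+0/OXX/XXO/OOX*
[OXX/XXO/OOX] end (terminal +0, O#6); searched O../XXO/... to 7

X's best at [O../XXO/...]: (0,1)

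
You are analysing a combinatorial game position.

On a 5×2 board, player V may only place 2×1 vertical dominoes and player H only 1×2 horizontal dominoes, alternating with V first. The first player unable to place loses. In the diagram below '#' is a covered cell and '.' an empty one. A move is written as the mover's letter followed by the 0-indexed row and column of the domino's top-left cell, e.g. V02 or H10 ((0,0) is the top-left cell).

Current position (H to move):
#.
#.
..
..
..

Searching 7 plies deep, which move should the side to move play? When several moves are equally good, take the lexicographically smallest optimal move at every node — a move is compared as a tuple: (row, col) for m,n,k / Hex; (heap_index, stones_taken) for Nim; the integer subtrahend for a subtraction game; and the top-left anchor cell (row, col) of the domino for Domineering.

H's best at [#./#./../../..]: H30

p1 H@[#./#./../../..]: H20[#./#./##/../..]-1 H30[#./#./../##/..]+1* H40[#./#./../../##]-1
p2 V@[#./#./../##/..]: V01[##/##/../##/..]-1* V11[#./##/.#/##/..]-1
p3 H@[##/##/../##/..]: H20[##/##/##/##/..]+1* H40[##/##/../##/##]+1
p4 V@[##/##/##/##/..] terminal -1; root [#./#./../../..] d7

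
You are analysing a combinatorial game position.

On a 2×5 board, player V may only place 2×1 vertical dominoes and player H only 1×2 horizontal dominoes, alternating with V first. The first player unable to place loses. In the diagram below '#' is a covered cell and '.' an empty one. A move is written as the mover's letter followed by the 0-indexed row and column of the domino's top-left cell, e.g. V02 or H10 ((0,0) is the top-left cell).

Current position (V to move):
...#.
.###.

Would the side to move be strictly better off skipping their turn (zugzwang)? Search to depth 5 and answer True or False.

zugzwang(...#./.###., V) = False

p1 V@[...#./.###.]: V00[#..#./####.]+1* V04[...##/.####]-1
p2 H@[#..#./####.]: H01[####./####.]-1*
p3 V@[####./####.]: V04[#####/#####]+1*
p4 H@[#####/#####] terminal -1; root [...#./.###.] d5
pass branch (H moves first from the same position):
  | p1 H@[...#./.###.]: H00[##.#./.###.]-1* H01[.###./.###.]-1
  | p2 V@[##.#./.###.]: V04[##.##/.####]+1*
  | p3 H@[##.##/.####] terminal -1; root [...#./.###.] d5
V moving scores +1; V passing scores +1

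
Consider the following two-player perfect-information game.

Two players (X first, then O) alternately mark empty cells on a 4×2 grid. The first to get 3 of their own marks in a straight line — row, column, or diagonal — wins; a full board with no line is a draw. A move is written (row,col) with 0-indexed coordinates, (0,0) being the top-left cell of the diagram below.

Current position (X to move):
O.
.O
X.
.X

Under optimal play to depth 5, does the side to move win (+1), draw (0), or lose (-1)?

value(O./.O/X./.X, X) = 0

ply 1, X at O./.O/X./.X | (0,1)=+0→OX/.O/X./.X*; (1,0)=+0→O./XO/X./.X; (2,1)=+0→O./.O/XX/.X; (3,0)=+0→O./.O/X./XX
ply 2, O at OX/.O/X./.X | (1,0)=+0→OX/OO/X./.X*; (2,1)=+0→OX/.O/XO/.X; (3,0)=+0→OX/.O/X./OX
ply 3, X at OX/OO/X./.X | (2,1)=+0→OX/OO/XX/.X*; (3,0)=+0→OX/OO/X./XX
ply 4, O at OX/OO/XX/.X | (3,0)=+0→OX/OO/XX/OX*
ply 5: OX/OO/XX/OX is terminal +0 (X); from O./.O/X./.X depth 5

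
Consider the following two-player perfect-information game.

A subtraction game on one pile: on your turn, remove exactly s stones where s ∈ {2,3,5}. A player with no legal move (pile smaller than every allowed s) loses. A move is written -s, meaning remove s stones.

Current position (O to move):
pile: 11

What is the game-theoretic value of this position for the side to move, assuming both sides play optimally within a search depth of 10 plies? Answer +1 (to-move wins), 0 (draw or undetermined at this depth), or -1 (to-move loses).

ply 1, O at 11 | -2=-1→9; -3=+1→8*; -5=-1→6
ply 2, X at 8 | -2=-1→6*; -3=-1→5; -5=-1→3
ply 3, O at 6 | -2=-1→4; -3=-1→3; -5=+1→1*
ply 4: 1 is terminal -1 (X); from 11 depth 10

value(11, O) = +1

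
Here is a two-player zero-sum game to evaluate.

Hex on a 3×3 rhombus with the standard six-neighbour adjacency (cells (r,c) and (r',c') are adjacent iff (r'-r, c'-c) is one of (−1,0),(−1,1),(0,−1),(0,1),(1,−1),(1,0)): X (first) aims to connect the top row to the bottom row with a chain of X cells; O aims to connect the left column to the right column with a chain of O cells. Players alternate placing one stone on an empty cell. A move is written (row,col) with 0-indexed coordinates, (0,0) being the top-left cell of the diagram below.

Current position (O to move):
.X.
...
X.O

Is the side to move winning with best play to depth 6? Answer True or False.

[.X./.../X.O] O move#1: (0,0):-1/OX./.../X.O*, (0,2):-1/.XO/.../X.O, (1,0):-1/.X./O../X.O, (1,1):-1/.X./.O./X.O, (1,2):-1/.X./..O/X.O, (2,1):-1/.X./.../XOO
[OX./.../X.O] X move#2: (0,2):+1/OXX/.../X.O*, (1,0):+1/OX./X../X.O, (1,1):+1/OX./.X./X.O, (1,2):+1/OX./..X/X.O, (2,1):+1/OX./.../XXO
[OXX/.../X.O] O move#3: (1,0):-1/OXX/O../X.O*, (1,1):-1/OXX/.O./X.O, (1,2):-1/OXX/..O/X.O, (2,1):-1/OXX/.../XOO
[OXX/O../X.O] X move#4: (1,1):+1/OXX/OX./X.O*, (1,2):+1/OXX/O.X/X.O, (2,1):+1/OXX/O../XXO
[OXX/OX./X.O] end (terminal -1, O#5); searched .X./.../X.O to 6

O winning at [.X./.../X.O]: False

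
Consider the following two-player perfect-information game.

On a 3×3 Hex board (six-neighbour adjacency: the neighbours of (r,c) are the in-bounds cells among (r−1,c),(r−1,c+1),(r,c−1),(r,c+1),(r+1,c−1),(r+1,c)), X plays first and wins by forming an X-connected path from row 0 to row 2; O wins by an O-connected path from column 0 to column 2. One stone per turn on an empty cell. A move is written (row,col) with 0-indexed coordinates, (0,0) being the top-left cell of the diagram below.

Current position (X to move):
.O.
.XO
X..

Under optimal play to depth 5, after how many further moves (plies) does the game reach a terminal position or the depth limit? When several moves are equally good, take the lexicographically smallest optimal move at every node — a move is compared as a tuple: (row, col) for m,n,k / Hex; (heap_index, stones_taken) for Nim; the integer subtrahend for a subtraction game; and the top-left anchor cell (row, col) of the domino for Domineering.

[.O./.XO/X..] X move#1: (0,0):+1/XO./.XO/X..*, (0,2):+1/.OX/.XO/X.., (1,0):+1/.O./XXO/X.., (2,1):-1/.O./.XO/XX., (2,2):-1/.O./.XO/X.X
[XO./.XO/X..] O move#2: (0,2):-1/XOO/.XO/X..*, (1,0):-1/XO./OXO/X.., (2,1):-1/XO./.XO/XO., (2,2):-1/XO./.XO/X.O
[XOO/.XO/X..] X move#3: (1,0):+1/XOO/XXO/X..*, (2,1):-1/XOO/.XO/XX., (2,2):-1/XOO/.XO/X.X
[XOO/XXO/X..] end (terminal -1, O#4); searched .O./.XO/X.. to 5

PV length from [.O./.XO/X..]: 3 plies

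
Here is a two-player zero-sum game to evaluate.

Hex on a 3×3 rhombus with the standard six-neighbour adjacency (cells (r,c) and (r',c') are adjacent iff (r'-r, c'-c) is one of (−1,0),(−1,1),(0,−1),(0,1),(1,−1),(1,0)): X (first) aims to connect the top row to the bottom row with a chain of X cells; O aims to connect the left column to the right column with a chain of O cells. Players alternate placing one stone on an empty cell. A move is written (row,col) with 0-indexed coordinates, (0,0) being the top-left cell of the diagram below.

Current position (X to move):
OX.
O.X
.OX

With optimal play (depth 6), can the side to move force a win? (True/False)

X winning at [OX./O.X/.OX]: True

p1 X@[OX./O.X/.OX]: (0,2)[OXX/O.X/.OX]+1* (1,1)[OX./OXX/.OX]+1 (2,0)[OX./O.X/XOX]+1
p2 O@[OXX/O.X/.OX] terminal -1; root [OX./O.X/.OX] d6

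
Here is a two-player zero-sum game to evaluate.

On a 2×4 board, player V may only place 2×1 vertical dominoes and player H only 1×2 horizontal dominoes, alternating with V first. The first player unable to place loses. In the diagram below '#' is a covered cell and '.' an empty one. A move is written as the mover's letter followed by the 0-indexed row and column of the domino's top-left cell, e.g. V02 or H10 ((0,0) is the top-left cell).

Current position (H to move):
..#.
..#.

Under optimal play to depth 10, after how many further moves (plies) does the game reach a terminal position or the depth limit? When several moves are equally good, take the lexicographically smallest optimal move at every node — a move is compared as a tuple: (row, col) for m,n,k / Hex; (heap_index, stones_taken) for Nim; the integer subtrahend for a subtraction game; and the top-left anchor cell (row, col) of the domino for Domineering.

[..#./..#.] H move#1: H00:+1/###./..#.*, H10:+1/..#./###.
[###./..#.] V move#2: V03:-1/####/..##*
[####/..##] H move#3: H10:+1/####/####*
[####/####] end (terminal -1, V#4); searched ..#./..#. to 10

PV length from [..#./..#.]: 3 plies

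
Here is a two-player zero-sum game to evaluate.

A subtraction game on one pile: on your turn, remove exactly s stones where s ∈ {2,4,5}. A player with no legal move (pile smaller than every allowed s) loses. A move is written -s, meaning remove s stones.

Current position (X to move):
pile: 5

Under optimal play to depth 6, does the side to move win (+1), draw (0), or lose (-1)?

value(5, X) = +1

[5] X move#1: -2:-1/3, -4:+1/1*, -5:+1/0
[1] end (terminal -1, O#2); searched 5 to 6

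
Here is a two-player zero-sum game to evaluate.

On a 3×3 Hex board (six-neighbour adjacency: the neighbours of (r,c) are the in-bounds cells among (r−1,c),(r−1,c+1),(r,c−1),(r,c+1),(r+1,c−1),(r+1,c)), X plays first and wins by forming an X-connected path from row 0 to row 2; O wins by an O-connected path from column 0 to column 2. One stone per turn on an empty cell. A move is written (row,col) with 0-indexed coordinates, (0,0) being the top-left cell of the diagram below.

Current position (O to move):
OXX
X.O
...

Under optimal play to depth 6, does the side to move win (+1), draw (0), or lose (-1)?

value(OXX/X.O/..., O) = +1

ply 1, O at OXX/X.O/... | (1,1)=-1→OXX/XOO/...; (2,0)=+1→OXX/X.O/O..*; (2,1)=-1→OXX/X.O/.O.; (2,2)=-1→OXX/X.O/..O
ply 2, X at OXX/X.O/O.. | (1,1)=-1→OXX/XXO/O..*; (2,1)=-1→OXX/X.O/OX.; (2,2)=-1→OXX/X.O/O.X
ply 3, O at OXX/XXO/O.. | (2,1)=+1→OXX/XXO/OO.*; (2,2)=-1→OXX/XXO/O.O
ply 4: OXX/XXO/OO. is terminal -1 (X); from OXX/X.O/... depth 6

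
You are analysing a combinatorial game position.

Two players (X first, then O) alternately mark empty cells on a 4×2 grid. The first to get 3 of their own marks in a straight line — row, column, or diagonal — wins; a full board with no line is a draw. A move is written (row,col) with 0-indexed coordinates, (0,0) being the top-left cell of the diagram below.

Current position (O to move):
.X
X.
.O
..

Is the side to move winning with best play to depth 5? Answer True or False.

O winning at [.X/X./.O/..]: False

[.X/X./.O/..] O move#1: (0,0):+0/OX/X./.O/..*, (1,1):+0/.X/XO/.O/.., (2,0):+0/.X/X./OO/.., (3,0):+0/.X/X./.O/O., (3,1):+0/.X/X./.O/.O
[OX/X./.O/..] X move#2: (1,1):+0/OX/XX/.O/..*, (2,0):+0/OX/X./XO/.., (3,0):+0/OX/X./.O/X., (3,1):+0/OX/X./.O/.X
[OX/XX/.O/..] O move#3: (2,0):+0/OX/XX/OO/..*, (3,0):+0/OX/XX/.O/O., (3,1):+0/OX/XX/.O/.O
[OX/XX/OO/..] X move#4: (3,0):+0/OX/XX/OO/X.*, (3,1):+0/OX/XX/OO/.X
[OX/XX/OO/X.] O move#5: (3,1):+0/OX/XX/OO/XO*
[OX/XX/OO/XO] end (terminal +0, X#6); searched .X/X./.O/.. to 5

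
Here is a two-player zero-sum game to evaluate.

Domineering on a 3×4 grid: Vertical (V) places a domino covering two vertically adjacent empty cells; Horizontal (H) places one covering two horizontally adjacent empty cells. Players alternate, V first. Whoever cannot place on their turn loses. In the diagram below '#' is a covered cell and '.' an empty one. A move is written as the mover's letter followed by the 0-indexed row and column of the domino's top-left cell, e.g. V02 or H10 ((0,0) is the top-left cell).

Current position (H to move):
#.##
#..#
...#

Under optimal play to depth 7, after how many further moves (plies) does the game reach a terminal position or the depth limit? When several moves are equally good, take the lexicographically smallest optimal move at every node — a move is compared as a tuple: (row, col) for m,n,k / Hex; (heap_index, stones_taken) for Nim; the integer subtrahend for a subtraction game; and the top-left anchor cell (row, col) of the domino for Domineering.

PV length from [#.##/#..#/...#]: 1 ply

ply 1, H at #.##/#..#/...# | H11=+1→#.##/####/...#*; H20=-1→#.##/#..#/##.#; H21=-1→#.##/#..#/.###
ply 2: #.##/####/...# is terminal -1 (V); from #.##/#..#/...# depth 7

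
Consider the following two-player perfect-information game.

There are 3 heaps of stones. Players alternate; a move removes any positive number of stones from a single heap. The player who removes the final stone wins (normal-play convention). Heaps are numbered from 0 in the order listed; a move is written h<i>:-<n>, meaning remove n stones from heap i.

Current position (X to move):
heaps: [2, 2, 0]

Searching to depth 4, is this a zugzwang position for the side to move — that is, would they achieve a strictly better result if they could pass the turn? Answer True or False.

zugzwang((2,2,0), X) = True

p1 X@[(2,2,0)]: h0:-1[(1,2,0)]-1* h0:-2[(0,2,0)]-1 h1:-1[(2,1,0)]-1 h1:-2[(2,0,0)]-1
p2 O@[(1,2,0)]: h0:-1[(0,2,0)]-1 h1:-1[(1,1,0)]+1* h1:-2[(1,0,0)]-1
p3 X@[(1,1,0)]: h0:-1[(0,1,0)]-1* h1:-1[(1,0,0)]-1
p4 O@[(0,1,0)]: h1:-1[(0,0,0)]+1*
p5 X@[(0,0,0)] terminal -1; root [(2,2,0)] d4
pass branch (O moves first from the same position):
  | p1 O@[(2,2,0)]: h0:-1[(1,2,0)]-1* h0:-2[(0,2,0)]-1 h1:-1[(2,1,0)]-1 h1:-2[(2,0,0)]-1
  | p2 X@[(1,2,0)]: h0:-1[(0,2,0)]-1 h1:-1[(1,1,0)]+1* h1:-2[(1,0,0)]-1
  | p3 O@[(1,1,0)]: h0:-1[(0,1,0)]-1* h1:-1[(1,0,0)]-1
  | p4 X@[(0,1,0)]: h1:-1[(0,0,0)]+1*
  | p5 O@[(0,0,0)] terminal -1; root [(2,2,0)] d4
X moving scores -1; X passing scores +1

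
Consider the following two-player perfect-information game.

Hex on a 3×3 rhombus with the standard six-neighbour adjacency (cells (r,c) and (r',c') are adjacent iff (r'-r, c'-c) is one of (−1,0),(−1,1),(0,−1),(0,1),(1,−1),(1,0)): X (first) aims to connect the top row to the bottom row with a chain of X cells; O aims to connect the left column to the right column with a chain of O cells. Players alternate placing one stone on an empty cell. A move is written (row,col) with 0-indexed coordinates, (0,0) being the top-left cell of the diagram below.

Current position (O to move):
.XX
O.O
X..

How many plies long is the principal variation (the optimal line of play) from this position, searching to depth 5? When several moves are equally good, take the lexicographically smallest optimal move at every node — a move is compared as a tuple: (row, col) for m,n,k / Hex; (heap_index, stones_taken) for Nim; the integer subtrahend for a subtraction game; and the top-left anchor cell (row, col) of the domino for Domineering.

PV length from [.XX/O.O/X..]: 1 ply

p1 O@[.XX/O.O/X..]: (0,0)[OXX/O.O/X..]-1 (1,1)[.XX/OOO/X..]+1* (2,1)[.XX/O.O/XO.]-1 (2,2)[.XX/O.O/X.O]-1
p2 X@[.XX/OOO/X..] terminal -1; root [.XX/O.O/X..] d5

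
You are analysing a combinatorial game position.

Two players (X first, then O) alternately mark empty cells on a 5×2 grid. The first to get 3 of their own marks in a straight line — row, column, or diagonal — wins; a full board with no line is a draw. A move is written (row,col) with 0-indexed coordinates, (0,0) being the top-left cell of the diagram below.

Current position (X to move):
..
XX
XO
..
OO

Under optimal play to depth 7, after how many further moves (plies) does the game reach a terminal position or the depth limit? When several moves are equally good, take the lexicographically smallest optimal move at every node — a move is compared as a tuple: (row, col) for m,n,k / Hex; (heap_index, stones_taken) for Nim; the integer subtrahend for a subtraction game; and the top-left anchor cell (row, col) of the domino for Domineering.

p1 X@[../XX/XO/../OO]: (0,0)[X./XX/XO/../OO]+1* (0,1)[.X/XX/XO/../OO]-1 (3,0)[../XX/XO/X./OO]+1 (3,1)[../XX/XO/.X/OO]+1
p2 O@[X./XX/XO/../OO] terminal -1; root [../XX/XO/../OO] d7

PV length from [../XX/XO/../OO]: 1 ply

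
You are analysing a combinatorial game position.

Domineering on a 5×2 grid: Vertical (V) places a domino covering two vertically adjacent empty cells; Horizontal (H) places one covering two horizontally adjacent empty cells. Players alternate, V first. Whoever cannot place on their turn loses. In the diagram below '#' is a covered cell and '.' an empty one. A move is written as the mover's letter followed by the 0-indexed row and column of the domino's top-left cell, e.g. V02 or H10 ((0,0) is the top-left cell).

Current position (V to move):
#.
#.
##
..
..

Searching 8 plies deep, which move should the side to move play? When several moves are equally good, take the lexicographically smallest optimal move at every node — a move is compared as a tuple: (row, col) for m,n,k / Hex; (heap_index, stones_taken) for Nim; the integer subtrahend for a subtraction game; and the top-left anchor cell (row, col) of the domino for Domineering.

[#./#./##/../..] V move#1: V01:-1/##/##/##/../.., V30:+1/#./#./##/#./#.*, V31:+1/#./#./##/.#/.#
[#./#./##/#./#.] end (terminal -1, H#2); searched #./#./##/../.. to 8

V's best at [#./#./##/../..]: V30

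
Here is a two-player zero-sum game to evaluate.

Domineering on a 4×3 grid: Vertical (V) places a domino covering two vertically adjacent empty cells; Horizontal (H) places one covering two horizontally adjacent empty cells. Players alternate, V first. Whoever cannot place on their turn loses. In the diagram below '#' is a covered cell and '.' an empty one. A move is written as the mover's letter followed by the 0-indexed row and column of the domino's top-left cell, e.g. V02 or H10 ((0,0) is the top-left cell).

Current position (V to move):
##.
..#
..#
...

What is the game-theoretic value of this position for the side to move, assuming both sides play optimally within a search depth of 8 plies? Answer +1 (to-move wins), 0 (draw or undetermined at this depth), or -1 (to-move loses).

value(##./..#/..#/..., V) = +1

ply 1, V at ##./..#/..#/... | V10=+1→##./#.#/#.#/...*; V11=+1→##./.##/.##/...; V20=+1→##./..#/#.#/#..; V21=+1→##./..#/.##/.#.
ply 2, H at ##./#.#/#.#/... | H30=-1→##./#.#/#.#/##.*; H31=-1→##./#.#/#.#/.##
ply 3, V at ##./#.#/#.#/##. | V11=+1→##./###/###/##.*
ply 4: ##./###/###/##. is terminal -1 (H); from ##./..#/..#/... depth 8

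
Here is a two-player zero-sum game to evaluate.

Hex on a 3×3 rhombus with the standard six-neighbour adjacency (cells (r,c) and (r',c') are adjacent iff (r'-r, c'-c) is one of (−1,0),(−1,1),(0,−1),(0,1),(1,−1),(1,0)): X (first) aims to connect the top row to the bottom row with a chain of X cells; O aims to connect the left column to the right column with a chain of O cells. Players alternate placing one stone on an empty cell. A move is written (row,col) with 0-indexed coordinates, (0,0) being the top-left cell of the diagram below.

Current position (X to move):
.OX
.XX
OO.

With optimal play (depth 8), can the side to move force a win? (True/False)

ply 1, X at .OX/.XX/OO. | (0,0)=-1→XOX/.XX/OO.; (1,0)=-1→.OX/XXX/OO.; (2,2)=+1→.OX/.XX/OOX*
ply 2: .OX/.XX/OOX is terminal -1 (O); from .OX/.XX/OO. depth 8

X winning at [.OX/.XX/OO.]: True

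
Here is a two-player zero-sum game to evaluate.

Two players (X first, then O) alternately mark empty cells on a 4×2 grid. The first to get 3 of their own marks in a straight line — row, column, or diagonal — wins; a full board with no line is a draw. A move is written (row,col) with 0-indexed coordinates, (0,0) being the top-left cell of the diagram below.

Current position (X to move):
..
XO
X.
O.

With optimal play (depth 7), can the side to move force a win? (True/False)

p1 X@[../XO/X./O.]: (0,0)[X./XO/X./O.]+1* (0,1)[.X/XO/X./O.]+0 (2,1)[../XO/XX/O.]+0 (3,1)[../XO/X./OX]+0
p2 O@[X./XO/X./O.] terminal -1; root [../XO/X./O.] d7

X winning at [../XO/X./O.]: True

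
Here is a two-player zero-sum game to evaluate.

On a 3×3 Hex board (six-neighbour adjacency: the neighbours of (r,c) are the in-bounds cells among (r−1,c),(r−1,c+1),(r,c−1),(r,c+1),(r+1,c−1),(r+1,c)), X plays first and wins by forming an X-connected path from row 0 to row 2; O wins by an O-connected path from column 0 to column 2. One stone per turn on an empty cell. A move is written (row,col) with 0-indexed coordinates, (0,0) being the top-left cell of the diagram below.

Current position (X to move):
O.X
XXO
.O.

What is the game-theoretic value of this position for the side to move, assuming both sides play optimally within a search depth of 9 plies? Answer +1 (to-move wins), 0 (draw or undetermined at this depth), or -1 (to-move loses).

[O.X/XXO/.O.] X move#1: (0,1):-1/OXX/XXO/.O., (2,0):+1/O.X/XXO/XO.*, (2,2):-1/O.X/XXO/.OX
[O.X/XXO/XO.] end (terminal -1, O#2); searched O.X/XXO/.O. to 9

value(O.X/XXO/.O., X) = +1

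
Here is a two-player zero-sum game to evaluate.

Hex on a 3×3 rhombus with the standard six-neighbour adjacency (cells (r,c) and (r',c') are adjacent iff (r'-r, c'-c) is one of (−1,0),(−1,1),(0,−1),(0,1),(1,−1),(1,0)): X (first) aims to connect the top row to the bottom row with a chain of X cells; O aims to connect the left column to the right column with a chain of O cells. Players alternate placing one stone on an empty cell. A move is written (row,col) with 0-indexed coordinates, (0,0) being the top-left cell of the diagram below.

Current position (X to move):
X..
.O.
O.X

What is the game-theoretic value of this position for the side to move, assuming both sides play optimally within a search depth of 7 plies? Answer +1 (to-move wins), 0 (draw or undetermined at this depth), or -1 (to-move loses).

value(X../.O./O.X, X) = -1

ply 1, X at X../.O./O.X | (0,1)=-1→XX./.O./O.X*; (0,2)=-1→X.X/.O./O.X; (1,0)=-1→X../XO./O.X; (1,2)=-1→X../.OX/O.X; (2,1)=-1→X../.O./OXX
ply 2, O at XX./.O./O.X | (0,2)=+1→XXO/.O./O.X*; (1,0)=+1→XX./OO./O.X; (1,2)=+1→XX./.OO/O.X; (2,1)=+1→XX./.O./OOX
ply 3: XXO/.O./O.X is terminal -1 (X); from X../.O./O.X depth 7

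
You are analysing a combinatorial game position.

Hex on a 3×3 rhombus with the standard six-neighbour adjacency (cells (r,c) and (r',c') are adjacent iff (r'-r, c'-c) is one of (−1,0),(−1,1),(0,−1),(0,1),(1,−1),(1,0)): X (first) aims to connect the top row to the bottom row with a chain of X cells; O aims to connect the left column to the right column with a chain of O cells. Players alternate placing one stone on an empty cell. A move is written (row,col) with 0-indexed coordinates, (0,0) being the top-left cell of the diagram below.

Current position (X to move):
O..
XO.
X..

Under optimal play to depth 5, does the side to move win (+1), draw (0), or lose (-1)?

value(O../XO./X.., X) = +1

p1 X@[O../XO./X..]: (0,1)[OX./XO./X..]+1* (0,2)[O.X/XO./X..]+1 (1,2)[O../XOX/X..]+1 (2,1)[O../XO./XX.]-1 (2,2)[O../XO./X.X]-1
p2 O@[OX./XO./X..] terminal -1; root [O../XO./X..] d5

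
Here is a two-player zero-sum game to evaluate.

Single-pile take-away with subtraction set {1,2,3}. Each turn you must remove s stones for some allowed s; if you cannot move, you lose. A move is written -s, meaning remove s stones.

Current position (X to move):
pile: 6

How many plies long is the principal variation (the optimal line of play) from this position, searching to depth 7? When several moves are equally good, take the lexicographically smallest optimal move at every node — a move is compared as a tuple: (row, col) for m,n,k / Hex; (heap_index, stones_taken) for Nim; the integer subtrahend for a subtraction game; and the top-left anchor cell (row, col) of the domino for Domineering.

PV length from [6]: 3 plies

p1 X@[6]: -1[5]-1 -2[4]+1* -3[3]-1
p2 O@[4]: -1[3]-1* -2[2]-1 -3[1]-1
p3 X@[3]: -1[2]-1 -2[1]-1 -3[0]+1*
p4 O@[0] terminal -1; root [6] d7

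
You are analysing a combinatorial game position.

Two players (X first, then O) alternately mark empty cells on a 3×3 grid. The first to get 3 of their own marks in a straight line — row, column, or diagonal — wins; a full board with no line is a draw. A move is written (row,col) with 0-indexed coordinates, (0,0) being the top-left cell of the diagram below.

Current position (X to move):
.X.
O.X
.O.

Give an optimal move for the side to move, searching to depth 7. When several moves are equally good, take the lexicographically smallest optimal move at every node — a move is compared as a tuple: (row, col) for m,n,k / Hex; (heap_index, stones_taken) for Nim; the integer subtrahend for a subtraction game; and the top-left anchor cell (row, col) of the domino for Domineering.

X's best at [.X./O.X/.O.]: (0,2)

[.X./O.X/.O.] X move#1: (0,0):+0/XX./O.X/.O., (0,2):+1/.XX/O.X/.O.*, (1,1):-1/.X./OXX/.O., (2,0):+0/.X./O.X/XO., (2,2):+0/.X./O.X/.OX
[.XX/O.X/.O.] O move#2: (0,0):-1/OXX/O.X/.O.*, (1,1):-1/.XX/OOX/.O., (2,0):-1/.XX/O.X/OO., (2,2):-1/.XX/O.X/.OO
[OXX/O.X/.O.] X move#3: (1,1):-1/OXX/OXX/.O., (2,0):+1/OXX/O.X/XO.*, (2,2):+1/OXX/O.X/.OX
[OXX/O.X/XO.] O move#4: (1,1):-1/OXX/OOX/XO.*, (2,2):-1/OXX/O.X/XOO
[OXX/OOX/XO.] X move#5: (2,2):+1/OXX/OOX/XOX*
[OXX/OOX/XOX] end (terminal -1, O#6); searched .X./O.X/.O. to 7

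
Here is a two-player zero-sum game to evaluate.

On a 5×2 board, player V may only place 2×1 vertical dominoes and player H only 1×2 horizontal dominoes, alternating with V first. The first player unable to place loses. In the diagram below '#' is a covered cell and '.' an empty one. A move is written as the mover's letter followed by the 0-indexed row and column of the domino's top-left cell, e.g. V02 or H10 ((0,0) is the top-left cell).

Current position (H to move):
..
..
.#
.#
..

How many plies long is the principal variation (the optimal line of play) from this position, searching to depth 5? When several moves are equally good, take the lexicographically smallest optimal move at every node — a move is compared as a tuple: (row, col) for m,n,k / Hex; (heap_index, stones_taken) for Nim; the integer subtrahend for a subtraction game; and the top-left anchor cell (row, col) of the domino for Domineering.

[../../.#/.#/..] H move#1: H00:+1/##/../.#/.#/..*, H10:+1/../##/.#/.#/.., H40:-1/../../.#/.#/##
[##/../.#/.#/..] V move#2: V10:-1/##/#./##/.#/..*, V20:-1/##/../##/##/.., V30:-1/##/../.#/##/#.
[##/#./##/.#/..] H move#3: H40:+1/##/#./##/.#/##*
[##/#./##/.#/##] end (terminal -1, V#4); searched ../../.#/.#/.. to 5

PV length from [../../.#/.#/..]: 3 plies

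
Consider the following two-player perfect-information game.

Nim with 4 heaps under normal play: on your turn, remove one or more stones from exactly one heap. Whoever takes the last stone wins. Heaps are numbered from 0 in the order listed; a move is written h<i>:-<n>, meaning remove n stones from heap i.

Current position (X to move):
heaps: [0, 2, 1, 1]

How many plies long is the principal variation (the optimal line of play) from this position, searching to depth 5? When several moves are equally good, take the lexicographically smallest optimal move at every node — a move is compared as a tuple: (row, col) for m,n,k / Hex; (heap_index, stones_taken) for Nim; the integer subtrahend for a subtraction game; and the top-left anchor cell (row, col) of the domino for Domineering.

PV length from [(0,2,1,1)]: 3 plies

ply 1, X at (0,2,1,1) | h1:-1=-1→(0,1,1,1); h1:-2=+1→(0,0,1,1)*; h2:-1=-1→(0,2,0,1); h3:-1=-1→(0,2,1,0)
ply 2, O at (0,0,1,1) | h2:-1=-1→(0,0,0,1)*; h3:-1=-1→(0,0,1,0)
ply 3, X at (0,0,0,1) | h3:-1=+1→(0,0,0,0)*
ply 4: (0,0,0,0) is terminal -1 (O); from (0,2,1,1) depth 5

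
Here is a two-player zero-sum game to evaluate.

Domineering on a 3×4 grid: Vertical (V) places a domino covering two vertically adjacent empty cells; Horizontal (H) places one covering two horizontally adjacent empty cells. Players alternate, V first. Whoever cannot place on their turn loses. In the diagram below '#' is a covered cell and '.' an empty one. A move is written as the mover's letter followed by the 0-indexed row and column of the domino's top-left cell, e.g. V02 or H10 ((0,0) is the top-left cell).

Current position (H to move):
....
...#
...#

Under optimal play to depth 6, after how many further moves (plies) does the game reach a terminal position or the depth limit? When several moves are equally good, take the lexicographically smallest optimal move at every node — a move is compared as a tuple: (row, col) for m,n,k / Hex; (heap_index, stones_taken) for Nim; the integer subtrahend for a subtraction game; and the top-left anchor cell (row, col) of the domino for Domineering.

[..../...#/...#] H move#1: H00:-1/##../...#/...#, H01:-1/.##./...#/...#, H02:-1/..##/...#/...#, H10:+1/..../##.#/...#*, H11:+1/..../.###/...#, H20:-1/..../...#/##.#, H21:-1/..../...#/.###
[..../##.#/...#] V move#2: V02:-1/..#./####/...#*, V12:-1/..../####/..##
[..#./####/...#] H move#3: H00:+1/###./####/...#*, H20:+1/..#./####/##.#, H21:+1/..#./####/.###
[###./####/...#] end (terminal -1, V#4); searched ..../...#/...# to 6

PV length from [..../...#/...#]: 3 plies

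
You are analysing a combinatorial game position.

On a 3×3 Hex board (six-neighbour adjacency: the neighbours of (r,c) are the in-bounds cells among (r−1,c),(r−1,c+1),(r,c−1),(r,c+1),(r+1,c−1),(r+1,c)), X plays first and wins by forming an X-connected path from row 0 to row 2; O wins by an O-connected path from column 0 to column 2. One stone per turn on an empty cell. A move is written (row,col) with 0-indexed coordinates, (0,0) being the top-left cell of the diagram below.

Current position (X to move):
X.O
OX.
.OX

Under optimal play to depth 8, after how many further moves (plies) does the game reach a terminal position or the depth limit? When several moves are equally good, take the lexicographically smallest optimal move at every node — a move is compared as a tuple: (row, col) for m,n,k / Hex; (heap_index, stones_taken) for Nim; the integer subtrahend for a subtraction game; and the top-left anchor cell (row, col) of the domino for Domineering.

PV length from [X.O/OX./.OX]: 3 plies

p1 X@[X.O/OX./.OX]: (0,1)[XXO/OX./.OX]+1* (1,2)[X.O/OXX/.OX]-1 (2,0)[X.O/OX./XOX]-1
p2 O@[XXO/OX./.OX]: (1,2)[XXO/OXO/.OX]-1* (2,0)[XXO/OX./OOX]-1
p3 X@[XXO/OXO/.OX]: (2,0)[XXO/OXO/XOX]+1*
p4 O@[XXO/OXO/XOX] terminal -1; root [X.O/OX./.OX] d8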